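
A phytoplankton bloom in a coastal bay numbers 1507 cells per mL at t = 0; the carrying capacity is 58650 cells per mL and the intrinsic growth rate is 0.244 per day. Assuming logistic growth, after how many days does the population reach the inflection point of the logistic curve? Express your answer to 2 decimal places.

Logistic growth is fastest at N = K/2 = 29325.
A = (K − N₀)/N₀ = 37.918. Set K/(1 + A·e^(−rt)) = K/2 → A·e^(−rt) = 1.
e^(−0.244t) = 1/37.918 = 0.0263724, so t = ln(37.918)/0.244 = 3.6354/0.244 = 14.899.

14.90 days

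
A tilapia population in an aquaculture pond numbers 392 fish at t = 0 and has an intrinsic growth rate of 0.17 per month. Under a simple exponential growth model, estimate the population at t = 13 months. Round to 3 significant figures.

N(t) = N₀·e^(rt) = 392 × e^(0.17×13) = 392 × e^2.21.
e^2.21 ≈ 9.1157, so N ≈ 392 × 9.1157 = 3573.36.

3570 fish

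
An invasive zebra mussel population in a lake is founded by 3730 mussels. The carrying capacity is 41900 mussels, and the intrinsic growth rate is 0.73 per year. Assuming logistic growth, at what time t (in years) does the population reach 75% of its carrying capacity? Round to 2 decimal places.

4.69 years

A = (K − N₀)/N₀ = (41900 − 3730)/3730 = 10.233.
Solve 41900/(1 + 10.233·e^(−0.73t)) = 31425: 1 + 10.233·e^(−0.73t) = 1.3333, so e^(−0.73t) = 0.0325736.
−0.73·t = ln(0.0325736) = -3.4243, so t = 3.4243/0.73 = 4.6908.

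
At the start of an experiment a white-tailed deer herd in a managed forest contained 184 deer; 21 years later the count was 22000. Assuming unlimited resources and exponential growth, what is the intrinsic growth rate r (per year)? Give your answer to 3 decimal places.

From N(t) = N₀·e^(rt): e^(r·21) = 22000/184 = 119.57.
r·21 = ln(119.57) = 4.7839, so r = 4.7839/21 = 0.2278.

0.228 per year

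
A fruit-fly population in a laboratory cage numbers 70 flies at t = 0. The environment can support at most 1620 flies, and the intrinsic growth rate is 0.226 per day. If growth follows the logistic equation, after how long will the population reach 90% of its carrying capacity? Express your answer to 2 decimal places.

A = (K − N₀)/N₀ = (1620 − 70)/70 = 22.143.
Solve 1620/(1 + 22.143·e^(−0.226t)) = 1458: 1 + 22.143·e^(−0.226t) = 1.1111, so e^(−0.226t) = 0.00501792.
−0.226·t = ln(0.00501792) = -5.2947, so t = 5.2947/0.226 = 23.428.

23.43 days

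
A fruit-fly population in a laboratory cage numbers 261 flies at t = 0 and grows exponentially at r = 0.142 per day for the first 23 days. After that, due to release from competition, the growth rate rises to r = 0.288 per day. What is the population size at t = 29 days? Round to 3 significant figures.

38500 flies

Phase 1: N(23) = 261·e^(0.142×23) = 261·e^3.266 = 6839.85.
Phase 2 runs for 29 − 23 = 6 days at r = 0.288.
N(29) = 6839.85·e^(0.288×6) = 6839.85·e^1.728 = 38504.1.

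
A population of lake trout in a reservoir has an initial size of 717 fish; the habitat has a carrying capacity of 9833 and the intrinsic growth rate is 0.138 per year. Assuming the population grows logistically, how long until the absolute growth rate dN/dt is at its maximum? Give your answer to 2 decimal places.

Logistic growth is fastest at N = K/2 = 4916.5.
A = (K − N₀)/N₀ = 12.714. Set K/(1 + A·e^(−rt)) = K/2 → A·e^(−rt) = 1.
e^(−0.138t) = 1/12.714 = 0.0786529, so t = ln(12.714)/0.138 = 2.5427/0.138 = 18.425.

18.43 years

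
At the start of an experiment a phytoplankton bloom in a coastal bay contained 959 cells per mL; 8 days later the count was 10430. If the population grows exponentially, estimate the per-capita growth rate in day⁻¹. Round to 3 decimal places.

0.298 per day

From N(t) = N₀·e^(rt): e^(r·8) = 10430/959 = 10.876.
r·8 = ln(10.876) = 2.3866, so r = 2.3866/8 = 0.29832.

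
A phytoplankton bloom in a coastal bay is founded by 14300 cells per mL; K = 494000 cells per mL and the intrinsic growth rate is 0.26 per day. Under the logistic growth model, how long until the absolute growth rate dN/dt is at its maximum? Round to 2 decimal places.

13.51 days

Logistic growth is fastest at N = K/2 = 247000.
A = (K − N₀)/N₀ = 33.545. Set K/(1 + A·e^(−rt)) = K/2 → A·e^(−rt) = 1.
e^(−0.26t) = 1/33.545 = 0.0298103, so t = ln(33.545)/0.26 = 3.5129/0.26 = 13.511.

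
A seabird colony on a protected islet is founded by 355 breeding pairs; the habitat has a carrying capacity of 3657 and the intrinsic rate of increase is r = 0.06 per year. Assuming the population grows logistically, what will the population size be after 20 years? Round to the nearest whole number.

962 breeding pairs

A = (K − N₀)/N₀ = (3657 − 355)/355 = 9.3014.
N(t) = K/(1 + A·e^(−rt)) = 3657/(1 + 9.3014×e^(−0.06×20)).
e^(−1.2) = 0.30119; denominator = 1 + 9.3014×0.30119 = 3.8015.
N = 3657/3.8015 = 961.981.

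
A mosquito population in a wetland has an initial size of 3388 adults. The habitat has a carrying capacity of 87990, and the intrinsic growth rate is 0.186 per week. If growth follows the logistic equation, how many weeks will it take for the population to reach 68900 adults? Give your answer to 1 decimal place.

A = (K − N₀)/N₀ = (87990 − 3388)/3388 = 24.971.
Solve 87990/(1 + 24.971·e^(−0.186t)) = 68900: 1 + 24.971·e^(−0.186t) = 1.2771, so e^(−0.186t) = 0.0110956.
−0.186·t = ln(0.0110956) = -4.5012, so t = 4.5012/0.186 = 24.2.

24.2 weeks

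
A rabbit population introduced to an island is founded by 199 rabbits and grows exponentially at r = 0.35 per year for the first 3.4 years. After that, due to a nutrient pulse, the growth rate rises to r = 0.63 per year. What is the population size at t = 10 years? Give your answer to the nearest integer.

Phase 1: N(3.4) = 199·e^(0.35×3.4) = 199·e^1.19 = 654.129.
Phase 2 runs for 10 − 3.4 = 6.6 years at r = 0.63.
N(10) = 654.129·e^(0.63×6.6) = 654.129·e^4.158 = 41827.3.

41827 rabbits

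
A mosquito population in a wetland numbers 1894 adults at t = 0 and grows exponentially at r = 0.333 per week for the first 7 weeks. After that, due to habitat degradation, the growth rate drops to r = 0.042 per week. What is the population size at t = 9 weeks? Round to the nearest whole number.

Phase 1: N(7) = 1894·e^(0.333×7) = 1894·e^2.331 = 19485.9.
Phase 2 runs for 9 − 7 = 2 weeks at r = 0.042.
N(9) = 19485.9·e^(0.042×2) = 19485.9·e^0.084 = 21193.4.

21193 adults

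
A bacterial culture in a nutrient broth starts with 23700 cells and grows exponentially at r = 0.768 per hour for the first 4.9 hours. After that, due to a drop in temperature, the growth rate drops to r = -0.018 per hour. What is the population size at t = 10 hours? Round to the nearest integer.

Phase 1: N(4.9) = 23700·e^(0.768×4.9) = 23700·e^3.763 = 1.02114×10^6.
Phase 2 runs for 10 − 4.9 = 5.1 hours at r = -0.018.
N(10) = 1.02114×10^6·e^(-0.018×5.1) = 1.02114×10^6·e^-0.0918 = 931573.

931573 cells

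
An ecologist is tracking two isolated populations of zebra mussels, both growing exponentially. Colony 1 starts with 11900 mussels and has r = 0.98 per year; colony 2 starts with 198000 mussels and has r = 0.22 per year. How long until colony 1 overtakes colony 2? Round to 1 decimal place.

Set 11900·e^(0.98t) = 198000·e^(0.22t).
e^((0.98 − 0.22)t) = 198000/11900 → e^(0.76·t) = 16.639.
0.76·t = ln(16.639) = 2.8117, so t = 2.8117/0.76 = 3.6996.

3.7 years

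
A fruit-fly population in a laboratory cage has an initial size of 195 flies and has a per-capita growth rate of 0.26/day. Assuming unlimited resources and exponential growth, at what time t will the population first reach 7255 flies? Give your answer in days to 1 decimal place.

Set N₀·e^(rt) = 7255: e^(0.26·t) = 7255/195 = 37.205.
0.26·t = ln(37.205) = 3.6164, so t = 3.6164/0.26 = 13.909.

13.9 days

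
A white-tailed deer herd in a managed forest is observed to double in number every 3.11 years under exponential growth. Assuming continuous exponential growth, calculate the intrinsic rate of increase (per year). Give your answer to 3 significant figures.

r = ln(2)/t_d = 0.6931/3.11 = 0.22288.

0.223 per year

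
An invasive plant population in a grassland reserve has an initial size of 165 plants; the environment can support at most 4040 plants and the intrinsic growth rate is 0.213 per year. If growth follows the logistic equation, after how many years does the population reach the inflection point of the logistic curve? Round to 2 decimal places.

14.82 years

Logistic growth is fastest at N = K/2 = 2020.
A = (K − N₀)/N₀ = 23.485. Set K/(1 + A·e^(−rt)) = K/2 → A·e^(−rt) = 1.
e^(−0.213t) = 1/23.485 = 0.0425806, so t = ln(23.485)/0.213 = 3.1564/0.213 = 14.819.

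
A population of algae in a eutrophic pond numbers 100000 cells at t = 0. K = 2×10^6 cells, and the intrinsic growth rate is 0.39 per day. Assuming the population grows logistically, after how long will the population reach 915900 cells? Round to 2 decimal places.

A = (K − N₀)/N₀ = (2×10^6 − 100000)/100000 = 19.
Solve 2×10^6/(1 + 19·e^(−0.39t)) = 915900: 1 + 19·e^(−0.39t) = 2.1836, so e^(−0.39t) = 0.0622971.
−0.39·t = ln(0.0622971) = -2.7758, so t = 2.7758/0.39 = 7.1175.

7.12 days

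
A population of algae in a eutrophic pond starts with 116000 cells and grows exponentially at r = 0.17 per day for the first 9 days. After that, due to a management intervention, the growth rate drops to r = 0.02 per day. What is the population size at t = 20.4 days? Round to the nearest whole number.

672896 cells

Phase 1: N(9) = 116000·e^(0.17×9) = 116000·e^1.53 = 535709.
Phase 2 runs for 20.4 − 9 = 11.4 days at r = 0.02.
N(20.4) = 535709·e^(0.02×11.4) = 535709·e^0.228 = 672896.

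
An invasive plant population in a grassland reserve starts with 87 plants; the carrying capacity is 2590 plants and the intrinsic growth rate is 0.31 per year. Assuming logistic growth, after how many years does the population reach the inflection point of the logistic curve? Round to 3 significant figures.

Logistic growth is fastest at N = K/2 = 1295.
A = (K − N₀)/N₀ = 28.77. Set K/(1 + A·e^(−rt)) = K/2 → A·e^(−rt) = 1.
e^(−0.31t) = 1/28.77 = 0.0347583, so t = ln(28.77)/0.31 = 3.3593/0.31 = 10.837.

10.8 years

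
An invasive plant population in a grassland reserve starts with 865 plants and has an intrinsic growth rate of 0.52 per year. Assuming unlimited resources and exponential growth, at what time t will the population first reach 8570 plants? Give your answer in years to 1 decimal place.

4.4 years

Set N₀·e^(rt) = 8570: e^(0.52·t) = 8570/865 = 9.9075.
0.52·t = ln(9.9075) = 2.2933, so t = 2.2933/0.52 = 4.4102.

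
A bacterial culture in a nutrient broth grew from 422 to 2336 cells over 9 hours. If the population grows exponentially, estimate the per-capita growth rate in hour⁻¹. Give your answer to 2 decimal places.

0.19 per hour

From N(t) = N₀·e^(rt): e^(r·9) = 2336/422 = 5.5355.
r·9 = ln(5.5355) = 1.7112, so r = 1.7112/9 = 0.19013.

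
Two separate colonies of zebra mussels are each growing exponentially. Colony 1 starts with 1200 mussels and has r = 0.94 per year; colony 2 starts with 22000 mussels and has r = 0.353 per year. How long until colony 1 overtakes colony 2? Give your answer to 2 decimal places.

4.96 years

Set 1200·e^(0.94t) = 22000·e^(0.353t).
e^((0.94 − 0.353)t) = 22000/1200 → e^(0.587·t) = 18.333.
0.587·t = ln(18.333) = 2.9087, so t = 2.9087/0.587 = 4.9552.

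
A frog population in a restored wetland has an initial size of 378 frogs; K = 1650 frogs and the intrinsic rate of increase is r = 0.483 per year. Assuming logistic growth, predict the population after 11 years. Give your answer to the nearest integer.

A = (K − N₀)/N₀ = (1650 − 378)/378 = 3.3651.
N(t) = K/(1 + A·e^(−rt)) = 1650/(1 + 3.3651×e^(−0.483×11)).
e^(−5.313) = 0.0049271; denominator = 1 + 3.3651×0.0049271 = 1.0166.
N = 1650/1.0166 = 1623.09.

1623 frogs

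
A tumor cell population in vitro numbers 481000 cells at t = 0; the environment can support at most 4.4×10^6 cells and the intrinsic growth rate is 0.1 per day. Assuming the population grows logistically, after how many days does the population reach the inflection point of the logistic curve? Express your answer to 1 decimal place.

Logistic growth is fastest at N = K/2 = 2.2×10^6.
A = (K − N₀)/N₀ = 8.1476. Set K/(1 + A·e^(−rt)) = K/2 → A·e^(−rt) = 1.
e^(−0.1t) = 1/8.1476 = 0.122735, so t = ln(8.1476)/0.1 = 2.0977/0.1 = 20.977.

21.0 days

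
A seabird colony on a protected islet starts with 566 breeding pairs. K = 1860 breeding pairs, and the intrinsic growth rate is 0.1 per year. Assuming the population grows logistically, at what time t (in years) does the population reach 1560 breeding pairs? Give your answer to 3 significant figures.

A = (K − N₀)/N₀ = (1860 − 566)/566 = 2.2862.
Solve 1860/(1 + 2.2862·e^(−0.1t)) = 1560: 1 + 2.2862·e^(−0.1t) = 1.1923, so e^(−0.1t) = 0.084116.
−0.1·t = ln(0.084116) = -2.4756, so t = 2.4756/0.1 = 24.756.

24.8 years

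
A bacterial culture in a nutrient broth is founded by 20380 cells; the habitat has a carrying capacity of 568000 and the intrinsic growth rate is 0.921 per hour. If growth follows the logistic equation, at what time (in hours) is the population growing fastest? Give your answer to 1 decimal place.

Logistic growth is fastest at N = K/2 = 284000.
A = (K − N₀)/N₀ = 26.87. Set K/(1 + A·e^(−rt)) = K/2 → A·e^(−rt) = 1.
e^(−0.921t) = 1/26.87 = 0.0372156, so t = ln(26.87)/0.921 = 3.291/0.921 = 3.5733.

3.6 hours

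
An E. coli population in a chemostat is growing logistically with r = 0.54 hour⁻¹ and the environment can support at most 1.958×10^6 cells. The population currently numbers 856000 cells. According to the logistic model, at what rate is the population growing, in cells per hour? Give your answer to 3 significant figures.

dN/dt = rN(1 − N/K) = 0.54 × 856000 × (1 − 856000/1.958×10^6).
1 − 856000/1.958×10^6 = 0.56282; dN/dt = 0.54 × 856000 × 0.56282 = 2.60158×10^5.

260000 cells per hour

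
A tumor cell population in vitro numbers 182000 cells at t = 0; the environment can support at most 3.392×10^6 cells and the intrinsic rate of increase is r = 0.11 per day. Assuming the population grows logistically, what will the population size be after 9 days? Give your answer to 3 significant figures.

A = (K − N₀)/N₀ = (3.392×10^6 − 182000)/182000 = 17.637.
N(t) = K/(1 + A·e^(−rt)) = 3.392×10^6/(1 + 17.637×e^(−0.11×9)).
e^(−0.99) = 0.37158; denominator = 1 + 17.637×0.37158 = 7.5536.
N = 3.392×10^6/7.5536 = 449055.

449000 cells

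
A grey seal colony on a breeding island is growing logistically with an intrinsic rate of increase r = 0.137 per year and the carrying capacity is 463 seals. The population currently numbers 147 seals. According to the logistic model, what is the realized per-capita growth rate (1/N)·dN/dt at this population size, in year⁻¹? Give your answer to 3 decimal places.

0.094 per year

(1/N)·dN/dt = r(1 − N/K) = 0.137 × (1 − 147/463).
= 0.137 × 0.68251 = 0.093503.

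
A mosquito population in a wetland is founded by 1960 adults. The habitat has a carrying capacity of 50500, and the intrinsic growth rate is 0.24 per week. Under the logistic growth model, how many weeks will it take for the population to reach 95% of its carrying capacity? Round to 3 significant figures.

A = (K − N₀)/N₀ = (50500 − 1960)/1960 = 24.765.
Solve 50500/(1 + 24.765·e^(−0.24t)) = 47975: 1 + 24.765·e^(−0.24t) = 1.0526, so e^(−0.24t) = 0.00212521.
−0.24·t = ln(0.00212521) = -6.1539, so t = 6.1539/0.24 = 25.641.

25.6 weeks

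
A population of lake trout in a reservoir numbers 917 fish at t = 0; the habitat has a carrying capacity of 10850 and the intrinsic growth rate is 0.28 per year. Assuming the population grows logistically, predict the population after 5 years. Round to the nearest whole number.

2955 fish

A = (K − N₀)/N₀ = (10850 − 917)/917 = 10.832.
N(t) = K/(1 + A·e^(−rt)) = 10850/(1 + 10.832×e^(−0.28×5)).
e^(−1.4) = 0.2466; denominator = 1 + 10.832×0.2466 = 3.6712.
N = 10850/3.6712 = 2955.47.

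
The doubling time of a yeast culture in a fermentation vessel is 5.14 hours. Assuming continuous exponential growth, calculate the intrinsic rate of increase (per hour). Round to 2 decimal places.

r = ln(2)/t_d = 0.6931/5.14 = 0.13485.

0.13 per hour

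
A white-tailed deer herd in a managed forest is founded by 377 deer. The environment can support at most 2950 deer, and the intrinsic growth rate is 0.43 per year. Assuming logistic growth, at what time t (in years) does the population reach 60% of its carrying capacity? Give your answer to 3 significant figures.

A = (K − N₀)/N₀ = (2950 − 377)/377 = 6.8249.
Solve 2950/(1 + 6.8249·e^(−0.43t)) = 1770: 1 + 6.8249·e^(−0.43t) = 1.6667, so e^(−0.43t) = 0.097681.
−0.43·t = ln(0.097681) = -2.326, so t = 2.326/0.43 = 5.4094.

5.41 years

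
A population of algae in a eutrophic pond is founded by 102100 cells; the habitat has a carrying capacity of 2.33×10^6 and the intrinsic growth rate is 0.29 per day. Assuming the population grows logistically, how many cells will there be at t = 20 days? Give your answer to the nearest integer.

A = (K − N₀)/N₀ = (2.33×10^6 − 102100)/102100 = 21.821.
N(t) = K/(1 + A·e^(−rt)) = 2.33×10^6/(1 + 21.821×e^(−0.29×20)).
e^(−5.8) = 0.0030276; denominator = 1 + 21.821×0.0030276 = 1.0661.
N = 2.33×10^6/1.0661 = 2.185611×10^6.

2185611 cells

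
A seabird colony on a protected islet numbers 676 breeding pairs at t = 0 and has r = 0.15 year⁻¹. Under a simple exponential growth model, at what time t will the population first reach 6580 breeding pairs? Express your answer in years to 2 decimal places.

15.17 years

Set N₀·e^(rt) = 6580: e^(0.15·t) = 6580/676 = 9.7337.
0.15·t = ln(9.7337) = 2.2756, so t = 2.2756/0.15 = 15.171.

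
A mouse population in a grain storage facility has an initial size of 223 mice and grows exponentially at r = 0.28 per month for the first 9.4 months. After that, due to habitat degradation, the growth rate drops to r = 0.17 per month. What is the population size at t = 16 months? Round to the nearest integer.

Phase 1: N(9.4) = 223·e^(0.28×9.4) = 223·e^2.632 = 3100.04.
Phase 2 runs for 16 − 9.4 = 6.6 months at r = 0.17.
N(16) = 3100.04·e^(0.17×6.6) = 3100.04·e^1.122 = 9520.21.

9520 mice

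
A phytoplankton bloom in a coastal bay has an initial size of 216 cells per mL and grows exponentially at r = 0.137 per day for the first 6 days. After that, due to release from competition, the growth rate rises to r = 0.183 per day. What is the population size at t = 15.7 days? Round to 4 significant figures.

Phase 1: N(6) = 216·e^(0.137×6) = 216·e^0.822 = 491.41.
Phase 2 runs for 15.7 − 6 = 9.7 days at r = 0.183.
N(15.7) = 491.41·e^(0.183×9.7) = 491.41·e^1.775 = 2899.75.

2900 cells per mL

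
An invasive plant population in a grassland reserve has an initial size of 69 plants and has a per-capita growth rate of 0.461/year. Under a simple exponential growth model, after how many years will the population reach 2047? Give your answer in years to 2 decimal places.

Set N₀·e^(rt) = 2047: e^(0.461·t) = 2047/69 = 29.667.
0.461·t = ln(29.667) = 3.39, so t = 3.39/0.461 = 7.3536.

7.35 years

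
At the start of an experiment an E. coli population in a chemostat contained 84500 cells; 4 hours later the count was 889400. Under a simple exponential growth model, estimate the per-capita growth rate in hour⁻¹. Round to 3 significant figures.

From N(t) = N₀·e^(rt): e^(r·4) = 889400/84500 = 10.525.
r·4 = ln(10.525) = 2.3538, so r = 2.3538/4 = 0.58845.

0.588 per hour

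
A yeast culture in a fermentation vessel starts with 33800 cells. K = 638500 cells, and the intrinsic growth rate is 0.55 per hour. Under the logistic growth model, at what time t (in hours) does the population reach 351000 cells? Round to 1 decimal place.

A = (K − N₀)/N₀ = (638500 − 33800)/33800 = 17.891.
Solve 638500/(1 + 17.891·e^(−0.55t)) = 351000: 1 + 17.891·e^(−0.55t) = 1.8191, so e^(−0.55t) = 0.0457833.
−0.55·t = ln(0.0457833) = -3.0838, so t = 3.0838/0.55 = 5.607.

5.6 hours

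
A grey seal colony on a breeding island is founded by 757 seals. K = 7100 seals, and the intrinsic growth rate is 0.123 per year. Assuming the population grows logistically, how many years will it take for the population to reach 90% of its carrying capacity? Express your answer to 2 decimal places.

A = (K − N₀)/N₀ = (7100 − 757)/757 = 8.3791.
Solve 7100/(1 + 8.3791·e^(−0.123t)) = 6390: 1 + 8.3791·e^(−0.123t) = 1.1111, so e^(−0.123t) = 0.0132605.
−0.123·t = ln(0.0132605) = -4.323, so t = 4.323/0.123 = 35.146.

35.15 years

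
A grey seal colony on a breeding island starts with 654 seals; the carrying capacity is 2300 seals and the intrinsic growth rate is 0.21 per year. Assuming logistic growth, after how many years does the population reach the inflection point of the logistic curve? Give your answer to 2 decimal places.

Logistic growth is fastest at N = K/2 = 1150.
A = (K − N₀)/N₀ = 2.5168. Set K/(1 + A·e^(−rt)) = K/2 → A·e^(−rt) = 1.
e^(−0.21t) = 1/2.5168 = 0.397327, so t = ln(2.5168)/0.21 = 0.923/0.21 = 4.3952.

4.40 years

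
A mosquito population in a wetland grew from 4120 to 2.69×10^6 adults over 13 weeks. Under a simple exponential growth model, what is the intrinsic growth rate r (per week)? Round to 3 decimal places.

From N(t) = N₀·e^(rt): e^(r·13) = 2.69×10^6/4120 = 652.91.
r·13 = ln(652.91) = 6.4814, so r = 6.4814/13 = 0.49857.

0.499 per week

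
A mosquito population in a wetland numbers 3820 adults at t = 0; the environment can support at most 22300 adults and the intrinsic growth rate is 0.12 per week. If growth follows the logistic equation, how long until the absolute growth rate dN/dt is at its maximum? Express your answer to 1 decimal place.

13.1 weeks

Logistic growth is fastest at N = K/2 = 11150.
A = (K − N₀)/N₀ = 4.8377. Set K/(1 + A·e^(−rt)) = K/2 → A·e^(−rt) = 1.
e^(−0.12t) = 1/4.8377 = 0.20671, so t = ln(4.8377)/0.12 = 1.5764/0.12 = 13.137.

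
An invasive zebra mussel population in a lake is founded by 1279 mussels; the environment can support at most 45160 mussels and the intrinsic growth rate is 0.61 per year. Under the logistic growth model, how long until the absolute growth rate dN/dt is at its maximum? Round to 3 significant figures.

Logistic growth is fastest at N = K/2 = 22580.
A = (K − N₀)/N₀ = 34.309. Set K/(1 + A·e^(−rt)) = K/2 → A·e^(−rt) = 1.
e^(−0.61t) = 1/34.309 = 0.029147, so t = ln(34.309)/0.61 = 3.5354/0.61 = 5.7957.

5.80 years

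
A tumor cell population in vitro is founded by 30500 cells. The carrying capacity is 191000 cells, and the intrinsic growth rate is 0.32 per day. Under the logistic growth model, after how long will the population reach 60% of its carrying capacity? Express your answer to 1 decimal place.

A = (K − N₀)/N₀ = (191000 − 30500)/30500 = 5.2623.
Solve 191000/(1 + 5.2623·e^(−0.32t)) = 114600: 1 + 5.2623·e^(−0.32t) = 1.6667, so e^(−0.32t) = 0.126687.
−0.32·t = ln(0.126687) = -2.066, so t = 2.066/0.32 = 6.4564.

6.5 days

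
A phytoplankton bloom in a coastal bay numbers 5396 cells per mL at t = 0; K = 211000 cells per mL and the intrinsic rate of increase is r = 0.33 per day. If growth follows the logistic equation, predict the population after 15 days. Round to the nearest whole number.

166155 cells per mL

A = (K − N₀)/N₀ = (211000 − 5396)/5396 = 38.103.
N(t) = K/(1 + A·e^(−rt)) = 211000/(1 + 38.103×e^(−0.33×15)).
e^(−4.95) = 0.0070834; denominator = 1 + 38.103×0.0070834 = 1.2699.
N = 211000/1.2699 = 166155.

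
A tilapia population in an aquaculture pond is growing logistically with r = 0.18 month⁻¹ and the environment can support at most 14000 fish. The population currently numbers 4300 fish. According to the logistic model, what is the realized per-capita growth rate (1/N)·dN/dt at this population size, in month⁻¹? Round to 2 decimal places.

0.12 per month

(1/N)·dN/dt = r(1 − N/K) = 0.18 × (1 − 4300/14000).
= 0.18 × 0.69286 = 0.12471.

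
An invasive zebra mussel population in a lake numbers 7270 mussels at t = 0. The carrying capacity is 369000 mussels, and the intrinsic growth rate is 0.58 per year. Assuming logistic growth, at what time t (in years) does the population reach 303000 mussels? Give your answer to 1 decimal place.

A = (K − N₀)/N₀ = (369000 − 7270)/7270 = 49.757.
Solve 369000/(1 + 49.757·e^(−0.58t)) = 303000: 1 + 49.757·e^(−0.58t) = 1.2178, so e^(−0.58t) = 0.00437775.
−0.58·t = ln(0.00437775) = -5.4312, so t = 5.4312/0.58 = 9.3642.

9.4 years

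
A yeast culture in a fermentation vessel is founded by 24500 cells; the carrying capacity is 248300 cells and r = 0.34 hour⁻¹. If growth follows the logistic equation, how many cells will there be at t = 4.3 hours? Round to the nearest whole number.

79656 cells

A = (K − N₀)/N₀ = (248300 − 24500)/24500 = 9.1347.
N(t) = K/(1 + A·e^(−rt)) = 248300/(1 + 9.1347×e^(−0.34×4.3)).
e^(−1.462) = 0.23177; denominator = 1 + 9.1347×0.23177 = 3.1172.
N = 248300/3.1172 = 79655.6.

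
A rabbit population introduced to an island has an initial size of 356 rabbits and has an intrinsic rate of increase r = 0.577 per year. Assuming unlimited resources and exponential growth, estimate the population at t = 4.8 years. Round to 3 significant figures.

5680 rabbits

N(t) = N₀·e^(rt) = 356 × e^(0.577×4.8) = 356 × e^2.77.
e^2.77 ≈ 15.952, so N ≈ 356 × 15.952 = 5679.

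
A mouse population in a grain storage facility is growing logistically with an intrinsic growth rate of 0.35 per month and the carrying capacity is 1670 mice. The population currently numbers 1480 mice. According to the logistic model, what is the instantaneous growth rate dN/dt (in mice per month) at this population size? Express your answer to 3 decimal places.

58.934 mice per month

dN/dt = rN(1 − N/K) = 0.35 × 1480 × (1 − 1480/1670).
1 − 1480/1670 = 0.11377; dN/dt = 0.35 × 1480 × 0.11377 = 58.934.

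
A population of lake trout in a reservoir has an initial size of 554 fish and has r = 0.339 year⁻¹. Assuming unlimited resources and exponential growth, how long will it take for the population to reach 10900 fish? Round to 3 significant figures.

8.79 years

Set N₀·e^(rt) = 10900: e^(0.339·t) = 10900/554 = 19.675.
0.339·t = ln(19.675) = 2.9794, so t = 2.9794/0.339 = 8.7887.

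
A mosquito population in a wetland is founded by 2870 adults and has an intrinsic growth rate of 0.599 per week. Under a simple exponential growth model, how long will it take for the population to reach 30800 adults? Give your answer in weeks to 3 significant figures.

3.96 weeks

Set N₀·e^(rt) = 30800: e^(0.599·t) = 30800/2870 = 10.732.
0.599·t = ln(10.732) = 2.3732, so t = 2.3732/0.599 = 3.9619.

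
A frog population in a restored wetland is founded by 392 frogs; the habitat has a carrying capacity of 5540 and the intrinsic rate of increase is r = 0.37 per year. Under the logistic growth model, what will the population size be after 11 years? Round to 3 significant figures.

A = (K − N₀)/N₀ = (5540 − 392)/392 = 13.133.
N(t) = K/(1 + A·e^(−rt)) = 5540/(1 + 13.133×e^(−0.37×11)).
e^(−4.07) = 0.017077; denominator = 1 + 13.133×0.017077 = 1.2243.
N = 5540/1.2243 = 4525.14.

4530 frogs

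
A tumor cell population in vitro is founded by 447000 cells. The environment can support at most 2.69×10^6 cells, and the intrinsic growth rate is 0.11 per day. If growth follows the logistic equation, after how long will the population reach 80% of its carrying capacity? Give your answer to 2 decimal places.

27.27 days

A = (K − N₀)/N₀ = (2.69×10^6 − 447000)/447000 = 5.0179.
Solve 2.69×10^6/(1 + 5.0179·e^(−0.11t)) = 2.152×10^6: 1 + 5.0179·e^(−0.11t) = 1.25, so e^(−0.11t) = 0.0498217.
−0.11·t = ln(0.0498217) = -2.9993, so t = 2.9993/0.11 = 27.266.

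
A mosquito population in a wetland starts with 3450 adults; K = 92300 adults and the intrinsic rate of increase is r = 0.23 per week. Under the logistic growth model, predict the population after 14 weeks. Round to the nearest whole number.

45491 adults

A = (K − N₀)/N₀ = (92300 − 3450)/3450 = 25.754.
N(t) = K/(1 + A·e^(−rt)) = 92300/(1 + 25.754×e^(−0.23×14)).
e^(−3.22) = 0.039955; denominator = 1 + 25.754×0.039955 = 2.029.
N = 92300/2.029 = 45490.7.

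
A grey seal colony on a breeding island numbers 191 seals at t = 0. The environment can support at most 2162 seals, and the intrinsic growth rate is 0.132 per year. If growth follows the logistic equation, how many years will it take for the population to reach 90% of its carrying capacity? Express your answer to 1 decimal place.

A = (K − N₀)/N₀ = (2162 − 191)/191 = 10.319.
Solve 2162/(1 + 10.319·e^(−0.132t)) = 1945.8: 1 + 10.319·e^(−0.132t) = 1.1111, so e^(−0.132t) = 0.0107672.
−0.132·t = ln(0.0107672) = -4.5312, so t = 4.5312/0.132 = 34.328.

34.3 years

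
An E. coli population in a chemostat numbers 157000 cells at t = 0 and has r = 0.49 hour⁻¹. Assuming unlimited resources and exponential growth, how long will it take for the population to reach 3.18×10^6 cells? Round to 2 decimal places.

Set N₀·e^(rt) = 3.18×10^6: e^(0.49·t) = 3.18×10^6/157000 = 20.255.
0.49·t = ln(20.255) = 3.0084, so t = 3.0084/0.49 = 6.1396.

6.14 hours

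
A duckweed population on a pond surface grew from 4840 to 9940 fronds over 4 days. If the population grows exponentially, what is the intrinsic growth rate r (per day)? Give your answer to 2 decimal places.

From N(t) = N₀·e^(rt): e^(r·4) = 9940/4840 = 2.0537.
r·4 = ln(2.0537) = 0.71965, so r = 0.71965/4 = 0.17991.

0.18 per day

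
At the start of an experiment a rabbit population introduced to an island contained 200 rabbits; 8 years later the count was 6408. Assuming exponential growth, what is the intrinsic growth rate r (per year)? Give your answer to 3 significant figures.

From N(t) = N₀·e^(rt): e^(r·8) = 6408/200 = 32.04.
r·8 = ln(32.04) = 3.467, so r = 3.467/8 = 0.43337.

0.433 per year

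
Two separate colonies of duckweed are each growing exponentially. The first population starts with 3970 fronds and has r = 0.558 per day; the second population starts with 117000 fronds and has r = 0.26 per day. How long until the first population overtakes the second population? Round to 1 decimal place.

11.4 days

Set 3970·e^(0.558t) = 117000·e^(0.26t).
e^((0.558 − 0.26)t) = 117000/3970 → e^(0.298·t) = 29.471.
0.298·t = ln(29.471) = 3.3834, so t = 3.3834/0.298 = 11.354.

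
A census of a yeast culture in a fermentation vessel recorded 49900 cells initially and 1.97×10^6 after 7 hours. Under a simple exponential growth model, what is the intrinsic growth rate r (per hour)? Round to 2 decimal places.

From N(t) = N₀·e^(rt): e^(r·7) = 1.97×10^6/49900 = 39.479.
r·7 = ln(39.479) = 3.6758, so r = 3.6758/7 = 0.52511.

0.53 per hour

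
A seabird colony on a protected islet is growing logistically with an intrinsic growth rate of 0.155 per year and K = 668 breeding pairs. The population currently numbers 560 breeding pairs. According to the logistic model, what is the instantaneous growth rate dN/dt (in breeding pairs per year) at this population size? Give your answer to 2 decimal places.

14.03 breeding pairs per year

dN/dt = rN(1 − N/K) = 0.155 × 560 × (1 − 560/668).
1 − 560/668 = 0.16168; dN/dt = 0.155 × 560 × 0.16168 = 14.034.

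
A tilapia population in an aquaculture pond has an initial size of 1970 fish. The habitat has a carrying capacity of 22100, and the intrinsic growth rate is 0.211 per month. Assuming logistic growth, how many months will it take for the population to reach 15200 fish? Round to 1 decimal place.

14.8 months

A = (K − N₀)/N₀ = (22100 − 1970)/1970 = 10.218.
Solve 22100/(1 + 10.218·e^(−0.211t)) = 15200: 1 + 10.218·e^(−0.211t) = 1.4539, so e^(−0.211t) = 0.0444251.
−0.211·t = ln(0.0444251) = -3.114, so t = 3.114/0.211 = 14.758.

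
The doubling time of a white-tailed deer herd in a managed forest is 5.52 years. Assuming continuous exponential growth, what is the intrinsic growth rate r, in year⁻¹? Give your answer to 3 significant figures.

r = ln(2)/t_d = 0.6931/5.52 = 0.12557.

0.126 per year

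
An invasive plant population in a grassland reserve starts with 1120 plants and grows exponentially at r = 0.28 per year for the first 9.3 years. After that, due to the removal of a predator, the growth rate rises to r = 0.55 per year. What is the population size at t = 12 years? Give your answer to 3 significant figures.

Phase 1: N(9.3) = 1120·e^(0.28×9.3) = 1120·e^2.604 = 15139.8.
Phase 2 runs for 12 − 9.3 = 2.7 years at r = 0.55.
N(12) = 15139.8·e^(0.55×2.7) = 15139.8·e^1.485 = 66841.8.

66800 plants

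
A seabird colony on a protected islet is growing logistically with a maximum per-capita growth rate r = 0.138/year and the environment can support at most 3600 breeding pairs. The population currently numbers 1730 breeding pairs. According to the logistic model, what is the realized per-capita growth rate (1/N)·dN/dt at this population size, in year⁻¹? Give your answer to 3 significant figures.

(1/N)·dN/dt = r(1 − N/K) = 0.138 × (1 − 1730/3600).
= 0.138 × 0.51944 = 0.071683.

0.0717 per year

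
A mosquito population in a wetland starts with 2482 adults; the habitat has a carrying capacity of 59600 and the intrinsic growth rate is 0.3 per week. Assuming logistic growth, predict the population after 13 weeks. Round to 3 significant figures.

40700 adults

A = (K − N₀)/N₀ = (59600 − 2482)/2482 = 23.013.
N(t) = K/(1 + A·e^(−rt)) = 59600/(1 + 23.013×e^(−0.3×13)).
e^(−3.9) = 0.020242; denominator = 1 + 23.013×0.020242 = 1.4658.
N = 59600/1.4658 = 40659.7.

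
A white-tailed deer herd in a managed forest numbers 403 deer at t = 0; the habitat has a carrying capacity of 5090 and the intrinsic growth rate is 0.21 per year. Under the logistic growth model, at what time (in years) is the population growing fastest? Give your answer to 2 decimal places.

Logistic growth is fastest at N = K/2 = 2545.
A = (K − N₀)/N₀ = 11.63. Set K/(1 + A·e^(−rt)) = K/2 → A·e^(−rt) = 1.
e^(−0.21t) = 1/11.63 = 0.0859825, so t = ln(11.63)/0.21 = 2.4536/0.21 = 11.684.

11.68 years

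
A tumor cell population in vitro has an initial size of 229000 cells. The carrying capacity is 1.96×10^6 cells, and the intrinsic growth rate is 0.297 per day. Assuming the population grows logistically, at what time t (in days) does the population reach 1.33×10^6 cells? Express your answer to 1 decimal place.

A = (K − N₀)/N₀ = (1.96×10^6 − 229000)/229000 = 7.559.
Solve 1.96×10^6/(1 + 7.559·e^(−0.297t)) = 1.33×10^6: 1 + 7.559·e^(−0.297t) = 1.4737, so e^(−0.297t) = 0.0626653.
−0.297·t = ln(0.0626653) = -2.7699, so t = 2.7699/0.297 = 9.3264.

9.3 days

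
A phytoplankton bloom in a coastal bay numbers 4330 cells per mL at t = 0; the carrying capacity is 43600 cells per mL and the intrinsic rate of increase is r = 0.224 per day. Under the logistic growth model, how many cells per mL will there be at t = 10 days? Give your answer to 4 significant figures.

A = (K − N₀)/N₀ = (43600 − 4330)/4330 = 9.0693.
N(t) = K/(1 + A·e^(−rt)) = 43600/(1 + 9.0693×e^(−0.224×10)).
e^(−2.24) = 0.10646; denominator = 1 + 9.0693×0.10646 = 1.9655.
N = 43600/1.9655 = 22182.6.

22180 cells per mL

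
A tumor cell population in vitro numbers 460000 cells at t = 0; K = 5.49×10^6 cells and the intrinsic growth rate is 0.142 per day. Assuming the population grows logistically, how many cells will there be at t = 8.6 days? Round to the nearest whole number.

1299591 cells

A = (K − N₀)/N₀ = (5.49×10^6 − 460000)/460000 = 10.935.
N(t) = K/(1 + A·e^(−rt)) = 5.49×10^6/(1 + 10.935×e^(−0.142×8.6)).
e^(−1.221) = 0.29488; denominator = 1 + 10.935×0.29488 = 4.2244.
N = 5.49×10^6/4.2244 = 1.299591×10^6.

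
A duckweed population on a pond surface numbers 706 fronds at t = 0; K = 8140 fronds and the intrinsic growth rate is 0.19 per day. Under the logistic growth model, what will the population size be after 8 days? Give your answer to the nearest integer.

2464 fronds

A = (K − N₀)/N₀ = (8140 − 706)/706 = 10.53.
N(t) = K/(1 + A·e^(−rt)) = 8140/(1 + 10.53×e^(−0.19×8)).
e^(−1.52) = 0.21871; denominator = 1 + 10.53×0.21871 = 3.303.
N = 8140/3.303 = 2464.44.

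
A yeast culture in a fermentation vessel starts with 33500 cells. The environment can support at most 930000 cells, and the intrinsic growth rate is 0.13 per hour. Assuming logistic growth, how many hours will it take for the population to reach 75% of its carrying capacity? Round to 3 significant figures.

33.7 hours

A = (K − N₀)/N₀ = (930000 − 33500)/33500 = 26.761.
Solve 930000/(1 + 26.761·e^(−0.13t)) = 697500: 1 + 26.761·e^(−0.13t) = 1.3333, so e^(−0.13t) = 0.0124558.
−0.13·t = ln(0.0124558) = -4.3856, so t = 4.3856/0.13 = 33.735.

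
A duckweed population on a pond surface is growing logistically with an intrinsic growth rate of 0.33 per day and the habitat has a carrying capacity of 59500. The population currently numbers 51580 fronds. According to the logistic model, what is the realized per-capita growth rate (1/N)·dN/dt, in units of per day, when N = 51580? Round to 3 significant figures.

(1/N)·dN/dt = r(1 − N/K) = 0.33 × (1 − 51580/59500).
= 0.33 × 0.13311 = 0.043926.

0.0439 per day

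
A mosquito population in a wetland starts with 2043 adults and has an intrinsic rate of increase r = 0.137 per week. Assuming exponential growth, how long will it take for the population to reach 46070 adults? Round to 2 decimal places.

22.74 weeks

Set N₀·e^(rt) = 46070: e^(0.137·t) = 46070/2043 = 22.55.
0.137·t = ln(22.55) = 3.1157, so t = 3.1157/0.137 = 22.743.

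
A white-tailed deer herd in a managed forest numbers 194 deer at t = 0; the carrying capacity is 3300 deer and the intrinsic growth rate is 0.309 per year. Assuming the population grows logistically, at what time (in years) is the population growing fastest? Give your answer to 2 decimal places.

Logistic growth is fastest at N = K/2 = 1650.
A = (K − N₀)/N₀ = 16.01. Set K/(1 + A·e^(−rt)) = K/2 → A·e^(−rt) = 1.
e^(−0.309t) = 1/16.01 = 0.0624598, so t = ln(16.01)/0.309 = 2.7732/0.309 = 8.9749.

8.97 years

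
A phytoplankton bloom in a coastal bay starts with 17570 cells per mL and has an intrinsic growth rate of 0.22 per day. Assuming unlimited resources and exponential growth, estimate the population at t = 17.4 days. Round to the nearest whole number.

807702 cells per mL

N(t) = N₀·e^(rt) = 17570 × e^(0.22×17.4) = 17570 × e^3.828.
e^3.828 ≈ 45.971, so N ≈ 17570 × 45.971 = 807702.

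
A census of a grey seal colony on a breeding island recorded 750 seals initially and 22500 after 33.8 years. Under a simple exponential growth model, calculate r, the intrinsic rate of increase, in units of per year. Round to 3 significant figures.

From N(t) = N₀·e^(rt): e^(r·33.8) = 22500/750 = 30.
r·33.8 = ln(30) = 3.4012, so r = 3.4012/33.8 = 0.10063.

0.101 per year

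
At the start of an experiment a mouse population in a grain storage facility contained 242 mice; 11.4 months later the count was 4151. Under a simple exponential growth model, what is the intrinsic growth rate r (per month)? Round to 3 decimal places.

0.249 per month

From N(t) = N₀·e^(rt): e^(r·11.4) = 4151/242 = 17.153.
r·11.4 = ln(17.153) = 2.8422, so r = 2.8422/11.4 = 0.24931.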